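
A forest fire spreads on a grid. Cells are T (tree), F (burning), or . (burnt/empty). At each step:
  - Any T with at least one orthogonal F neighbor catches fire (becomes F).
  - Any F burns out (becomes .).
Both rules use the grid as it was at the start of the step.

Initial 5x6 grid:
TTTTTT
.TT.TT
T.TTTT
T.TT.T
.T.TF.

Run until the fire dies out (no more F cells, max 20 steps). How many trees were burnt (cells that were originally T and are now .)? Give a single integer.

Answer: 18

Derivation:
Step 1: +1 fires, +1 burnt (F count now 1)
Step 2: +1 fires, +1 burnt (F count now 1)
Step 3: +2 fires, +1 burnt (F count now 2)
Step 4: +2 fires, +2 burnt (F count now 2)
Step 5: +3 fires, +2 burnt (F count now 3)
Step 6: +5 fires, +3 burnt (F count now 5)
Step 7: +3 fires, +5 burnt (F count now 3)
Step 8: +1 fires, +3 burnt (F count now 1)
Step 9: +0 fires, +1 burnt (F count now 0)
Fire out after step 9
Initially T: 21, now '.': 27
Total burnt (originally-T cells now '.'): 18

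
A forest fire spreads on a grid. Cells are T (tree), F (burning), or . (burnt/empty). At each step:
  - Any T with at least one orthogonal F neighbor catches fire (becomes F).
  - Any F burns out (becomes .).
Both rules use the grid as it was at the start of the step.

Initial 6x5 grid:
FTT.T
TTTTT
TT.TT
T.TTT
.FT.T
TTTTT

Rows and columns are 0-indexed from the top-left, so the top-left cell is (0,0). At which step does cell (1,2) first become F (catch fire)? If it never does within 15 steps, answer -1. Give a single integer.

Step 1: cell (1,2)='T' (+4 fires, +2 burnt)
Step 2: cell (1,2)='T' (+6 fires, +4 burnt)
Step 3: cell (1,2)='F' (+5 fires, +6 burnt)
  -> target ignites at step 3
Step 4: cell (1,2)='.' (+4 fires, +5 burnt)
Step 5: cell (1,2)='.' (+3 fires, +4 burnt)
Step 6: cell (1,2)='.' (+1 fires, +3 burnt)
Step 7: cell (1,2)='.' (+0 fires, +1 burnt)
  fire out at step 7

3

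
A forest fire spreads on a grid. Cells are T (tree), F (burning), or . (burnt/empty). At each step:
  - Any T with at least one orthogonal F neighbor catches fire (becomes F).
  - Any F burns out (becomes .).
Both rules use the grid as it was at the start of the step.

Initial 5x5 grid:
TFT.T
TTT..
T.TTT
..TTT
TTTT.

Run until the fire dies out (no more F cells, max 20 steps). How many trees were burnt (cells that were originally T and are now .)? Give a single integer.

Step 1: +3 fires, +1 burnt (F count now 3)
Step 2: +2 fires, +3 burnt (F count now 2)
Step 3: +2 fires, +2 burnt (F count now 2)
Step 4: +2 fires, +2 burnt (F count now 2)
Step 5: +3 fires, +2 burnt (F count now 3)
Step 6: +3 fires, +3 burnt (F count now 3)
Step 7: +1 fires, +3 burnt (F count now 1)
Step 8: +0 fires, +1 burnt (F count now 0)
Fire out after step 8
Initially T: 17, now '.': 24
Total burnt (originally-T cells now '.'): 16

Answer: 16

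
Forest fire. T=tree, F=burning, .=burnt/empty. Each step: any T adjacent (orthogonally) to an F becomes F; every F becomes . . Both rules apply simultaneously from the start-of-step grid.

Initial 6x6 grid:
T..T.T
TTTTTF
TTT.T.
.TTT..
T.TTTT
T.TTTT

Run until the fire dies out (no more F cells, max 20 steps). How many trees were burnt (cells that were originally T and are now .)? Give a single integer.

Step 1: +2 fires, +1 burnt (F count now 2)
Step 2: +2 fires, +2 burnt (F count now 2)
Step 3: +2 fires, +2 burnt (F count now 2)
Step 4: +2 fires, +2 burnt (F count now 2)
Step 5: +3 fires, +2 burnt (F count now 3)
Step 6: +5 fires, +3 burnt (F count now 5)
Step 7: +2 fires, +5 burnt (F count now 2)
Step 8: +2 fires, +2 burnt (F count now 2)
Step 9: +2 fires, +2 burnt (F count now 2)
Step 10: +1 fires, +2 burnt (F count now 1)
Step 11: +0 fires, +1 burnt (F count now 0)
Fire out after step 11
Initially T: 25, now '.': 34
Total burnt (originally-T cells now '.'): 23

Answer: 23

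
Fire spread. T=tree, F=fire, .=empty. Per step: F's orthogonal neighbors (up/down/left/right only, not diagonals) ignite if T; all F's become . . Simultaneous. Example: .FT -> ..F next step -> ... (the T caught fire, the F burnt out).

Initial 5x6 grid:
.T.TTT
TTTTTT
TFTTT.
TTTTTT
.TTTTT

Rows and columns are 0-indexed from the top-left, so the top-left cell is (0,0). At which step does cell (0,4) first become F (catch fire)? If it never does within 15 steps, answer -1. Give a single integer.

Step 1: cell (0,4)='T' (+4 fires, +1 burnt)
Step 2: cell (0,4)='T' (+7 fires, +4 burnt)
Step 3: cell (0,4)='T' (+4 fires, +7 burnt)
Step 4: cell (0,4)='T' (+4 fires, +4 burnt)
Step 5: cell (0,4)='F' (+4 fires, +4 burnt)
  -> target ignites at step 5
Step 6: cell (0,4)='.' (+2 fires, +4 burnt)
Step 7: cell (0,4)='.' (+0 fires, +2 burnt)
  fire out at step 7

5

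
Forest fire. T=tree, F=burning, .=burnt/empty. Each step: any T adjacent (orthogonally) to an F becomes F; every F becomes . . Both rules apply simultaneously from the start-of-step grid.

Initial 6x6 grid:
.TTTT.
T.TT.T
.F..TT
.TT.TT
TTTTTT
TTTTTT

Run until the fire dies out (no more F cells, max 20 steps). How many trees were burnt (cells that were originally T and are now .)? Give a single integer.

Step 1: +1 fires, +1 burnt (F count now 1)
Step 2: +2 fires, +1 burnt (F count now 2)
Step 3: +3 fires, +2 burnt (F count now 3)
Step 4: +3 fires, +3 burnt (F count now 3)
Step 5: +2 fires, +3 burnt (F count now 2)
Step 6: +3 fires, +2 burnt (F count now 3)
Step 7: +3 fires, +3 burnt (F count now 3)
Step 8: +1 fires, +3 burnt (F count now 1)
Step 9: +1 fires, +1 burnt (F count now 1)
Step 10: +0 fires, +1 burnt (F count now 0)
Fire out after step 10
Initially T: 26, now '.': 29
Total burnt (originally-T cells now '.'): 19

Answer: 19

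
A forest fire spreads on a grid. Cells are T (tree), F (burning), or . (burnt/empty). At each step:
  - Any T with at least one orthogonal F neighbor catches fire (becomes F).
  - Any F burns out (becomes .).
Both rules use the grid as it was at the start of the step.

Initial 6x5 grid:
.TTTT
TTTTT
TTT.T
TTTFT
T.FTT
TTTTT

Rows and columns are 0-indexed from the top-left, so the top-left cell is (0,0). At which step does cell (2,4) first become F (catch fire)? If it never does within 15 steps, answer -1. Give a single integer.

Step 1: cell (2,4)='T' (+4 fires, +2 burnt)
Step 2: cell (2,4)='F' (+6 fires, +4 burnt)
  -> target ignites at step 2
Step 3: cell (2,4)='.' (+6 fires, +6 burnt)
Step 4: cell (2,4)='.' (+6 fires, +6 burnt)
Step 5: cell (2,4)='.' (+3 fires, +6 burnt)
Step 6: cell (2,4)='.' (+0 fires, +3 burnt)
  fire out at step 6

2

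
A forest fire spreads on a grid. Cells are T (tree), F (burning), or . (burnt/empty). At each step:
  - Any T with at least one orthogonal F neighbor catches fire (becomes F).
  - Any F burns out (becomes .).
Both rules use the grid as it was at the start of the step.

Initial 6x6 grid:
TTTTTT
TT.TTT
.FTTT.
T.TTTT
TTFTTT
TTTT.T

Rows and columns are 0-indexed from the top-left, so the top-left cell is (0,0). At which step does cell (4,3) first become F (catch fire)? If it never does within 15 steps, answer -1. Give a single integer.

Step 1: cell (4,3)='F' (+6 fires, +2 burnt)
  -> target ignites at step 1
Step 2: cell (4,3)='.' (+8 fires, +6 burnt)
Step 3: cell (4,3)='.' (+8 fires, +8 burnt)
Step 4: cell (4,3)='.' (+4 fires, +8 burnt)
Step 5: cell (4,3)='.' (+2 fires, +4 burnt)
Step 6: cell (4,3)='.' (+1 fires, +2 burnt)
Step 7: cell (4,3)='.' (+0 fires, +1 burnt)
  fire out at step 7

1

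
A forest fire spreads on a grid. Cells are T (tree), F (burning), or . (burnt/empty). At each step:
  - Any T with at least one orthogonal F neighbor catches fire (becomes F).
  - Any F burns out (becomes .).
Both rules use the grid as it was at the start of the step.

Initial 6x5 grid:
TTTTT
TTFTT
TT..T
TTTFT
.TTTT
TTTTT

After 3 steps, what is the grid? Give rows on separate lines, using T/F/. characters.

Step 1: 6 trees catch fire, 2 burn out
  TTFTT
  TF.FT
  TT..T
  TTF.F
  .TTFT
  TTTTT
Step 2: 10 trees catch fire, 6 burn out
  TF.FT
  F...F
  TF..F
  TF...
  .TF.F
  TTTFT
Step 3: 7 trees catch fire, 10 burn out
  F...F
  .....
  F....
  F....
  .F...
  TTF.F

F...F
.....
F....
F....
.F...
TTF.F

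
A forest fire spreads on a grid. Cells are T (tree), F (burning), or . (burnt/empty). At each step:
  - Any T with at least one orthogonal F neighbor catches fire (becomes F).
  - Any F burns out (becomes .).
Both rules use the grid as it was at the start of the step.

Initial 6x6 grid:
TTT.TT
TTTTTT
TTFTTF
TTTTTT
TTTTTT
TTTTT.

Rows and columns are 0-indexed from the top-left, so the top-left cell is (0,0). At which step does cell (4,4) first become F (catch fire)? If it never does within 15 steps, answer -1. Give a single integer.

Step 1: cell (4,4)='T' (+7 fires, +2 burnt)
Step 2: cell (4,4)='T' (+11 fires, +7 burnt)
Step 3: cell (4,4)='F' (+8 fires, +11 burnt)
  -> target ignites at step 3
Step 4: cell (4,4)='.' (+5 fires, +8 burnt)
Step 5: cell (4,4)='.' (+1 fires, +5 burnt)
Step 6: cell (4,4)='.' (+0 fires, +1 burnt)
  fire out at step 6

3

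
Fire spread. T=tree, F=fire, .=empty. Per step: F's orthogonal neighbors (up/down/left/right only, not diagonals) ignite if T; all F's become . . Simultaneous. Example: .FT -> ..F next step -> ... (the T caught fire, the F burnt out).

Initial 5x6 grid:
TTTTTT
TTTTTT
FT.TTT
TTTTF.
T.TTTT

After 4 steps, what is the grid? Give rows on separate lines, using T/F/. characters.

Step 1: 6 trees catch fire, 2 burn out
  TTTTTT
  FTTTTT
  .F.TFT
  FTTF..
  T.TTFT
Step 2: 10 trees catch fire, 6 burn out
  FTTTTT
  .FTTFT
  ...F.F
  .FF...
  F.TF.F
Step 3: 6 trees catch fire, 10 burn out
  .FTTFT
  ..FF.F
  ......
  ......
  ..F...
Step 4: 3 trees catch fire, 6 burn out
  ..FF.F
  ......
  ......
  ......
  ......

..FF.F
......
......
......
......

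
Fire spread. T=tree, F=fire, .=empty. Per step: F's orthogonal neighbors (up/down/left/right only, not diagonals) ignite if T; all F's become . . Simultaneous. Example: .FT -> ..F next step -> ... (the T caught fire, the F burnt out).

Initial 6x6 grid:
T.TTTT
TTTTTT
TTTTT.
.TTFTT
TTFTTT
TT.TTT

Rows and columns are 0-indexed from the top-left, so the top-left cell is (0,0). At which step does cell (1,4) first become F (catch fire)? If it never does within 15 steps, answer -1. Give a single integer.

Step 1: cell (1,4)='T' (+5 fires, +2 burnt)
Step 2: cell (1,4)='T' (+9 fires, +5 burnt)
Step 3: cell (1,4)='F' (+7 fires, +9 burnt)
  -> target ignites at step 3
Step 4: cell (1,4)='.' (+6 fires, +7 burnt)
Step 5: cell (1,4)='.' (+2 fires, +6 burnt)
Step 6: cell (1,4)='.' (+1 fires, +2 burnt)
Step 7: cell (1,4)='.' (+0 fires, +1 burnt)
  fire out at step 7

3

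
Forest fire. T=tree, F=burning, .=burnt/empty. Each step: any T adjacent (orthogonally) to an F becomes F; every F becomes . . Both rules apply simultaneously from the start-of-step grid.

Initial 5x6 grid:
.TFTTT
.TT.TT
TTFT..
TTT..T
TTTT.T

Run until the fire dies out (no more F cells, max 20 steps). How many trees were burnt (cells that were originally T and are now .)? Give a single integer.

Step 1: +6 fires, +2 burnt (F count now 6)
Step 2: +5 fires, +6 burnt (F count now 5)
Step 3: +5 fires, +5 burnt (F count now 5)
Step 4: +2 fires, +5 burnt (F count now 2)
Step 5: +0 fires, +2 burnt (F count now 0)
Fire out after step 5
Initially T: 20, now '.': 28
Total burnt (originally-T cells now '.'): 18

Answer: 18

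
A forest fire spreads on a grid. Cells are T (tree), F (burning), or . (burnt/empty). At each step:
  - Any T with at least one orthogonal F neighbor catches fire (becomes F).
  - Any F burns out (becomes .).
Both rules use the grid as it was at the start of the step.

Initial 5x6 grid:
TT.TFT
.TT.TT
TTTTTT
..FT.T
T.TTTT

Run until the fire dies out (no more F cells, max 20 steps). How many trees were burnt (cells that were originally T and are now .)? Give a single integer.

Step 1: +6 fires, +2 burnt (F count now 6)
Step 2: +6 fires, +6 burnt (F count now 6)
Step 3: +4 fires, +6 burnt (F count now 4)
Step 4: +3 fires, +4 burnt (F count now 3)
Step 5: +1 fires, +3 burnt (F count now 1)
Step 6: +0 fires, +1 burnt (F count now 0)
Fire out after step 6
Initially T: 21, now '.': 29
Total burnt (originally-T cells now '.'): 20

Answer: 20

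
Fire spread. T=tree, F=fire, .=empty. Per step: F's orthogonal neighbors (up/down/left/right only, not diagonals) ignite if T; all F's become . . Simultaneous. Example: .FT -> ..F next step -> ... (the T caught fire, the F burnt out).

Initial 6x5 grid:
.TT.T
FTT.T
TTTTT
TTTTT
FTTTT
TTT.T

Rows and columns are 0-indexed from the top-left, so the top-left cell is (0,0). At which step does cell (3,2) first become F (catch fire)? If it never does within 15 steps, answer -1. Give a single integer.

Step 1: cell (3,2)='T' (+5 fires, +2 burnt)
Step 2: cell (3,2)='T' (+6 fires, +5 burnt)
Step 3: cell (3,2)='F' (+5 fires, +6 burnt)
  -> target ignites at step 3
Step 4: cell (3,2)='.' (+3 fires, +5 burnt)
Step 5: cell (3,2)='.' (+3 fires, +3 burnt)
Step 6: cell (3,2)='.' (+1 fires, +3 burnt)
Step 7: cell (3,2)='.' (+1 fires, +1 burnt)
Step 8: cell (3,2)='.' (+0 fires, +1 burnt)
  fire out at step 8

3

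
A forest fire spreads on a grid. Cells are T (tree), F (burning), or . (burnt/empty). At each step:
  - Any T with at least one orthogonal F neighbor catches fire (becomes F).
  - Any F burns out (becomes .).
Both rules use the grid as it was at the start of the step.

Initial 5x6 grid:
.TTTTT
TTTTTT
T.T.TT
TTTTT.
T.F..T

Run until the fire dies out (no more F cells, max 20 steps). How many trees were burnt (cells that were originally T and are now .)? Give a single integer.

Step 1: +1 fires, +1 burnt (F count now 1)
Step 2: +3 fires, +1 burnt (F count now 3)
Step 3: +3 fires, +3 burnt (F count now 3)
Step 4: +6 fires, +3 burnt (F count now 6)
Step 5: +5 fires, +6 burnt (F count now 5)
Step 6: +2 fires, +5 burnt (F count now 2)
Step 7: +1 fires, +2 burnt (F count now 1)
Step 8: +0 fires, +1 burnt (F count now 0)
Fire out after step 8
Initially T: 22, now '.': 29
Total burnt (originally-T cells now '.'): 21

Answer: 21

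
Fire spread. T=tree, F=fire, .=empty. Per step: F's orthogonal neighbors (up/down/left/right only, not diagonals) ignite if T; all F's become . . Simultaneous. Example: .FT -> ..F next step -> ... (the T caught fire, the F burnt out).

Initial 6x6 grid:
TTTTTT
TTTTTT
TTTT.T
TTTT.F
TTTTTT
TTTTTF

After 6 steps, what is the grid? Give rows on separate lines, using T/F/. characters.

Step 1: 3 trees catch fire, 2 burn out
  TTTTTT
  TTTTTT
  TTTT.F
  TTTT..
  TTTTTF
  TTTTF.
Step 2: 3 trees catch fire, 3 burn out
  TTTTTT
  TTTTTF
  TTTT..
  TTTT..
  TTTTF.
  TTTF..
Step 3: 4 trees catch fire, 3 burn out
  TTTTTF
  TTTTF.
  TTTT..
  TTTT..
  TTTF..
  TTF...
Step 4: 5 trees catch fire, 4 burn out
  TTTTF.
  TTTF..
  TTTT..
  TTTF..
  TTF...
  TF....
Step 5: 6 trees catch fire, 5 burn out
  TTTF..
  TTF...
  TTTF..
  TTF...
  TF....
  F.....
Step 6: 5 trees catch fire, 6 burn out
  TTF...
  TF....
  TTF...
  TF....
  F.....
  ......

TTF...
TF....
TTF...
TF....
F.....
......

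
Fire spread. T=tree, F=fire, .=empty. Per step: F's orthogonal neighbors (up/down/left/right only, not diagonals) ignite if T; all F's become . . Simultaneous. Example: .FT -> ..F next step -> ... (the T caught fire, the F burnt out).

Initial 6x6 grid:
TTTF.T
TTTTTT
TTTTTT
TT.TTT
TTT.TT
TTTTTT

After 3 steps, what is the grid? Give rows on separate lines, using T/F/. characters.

Step 1: 2 trees catch fire, 1 burn out
  TTF..T
  TTTFTT
  TTTTTT
  TT.TTT
  TTT.TT
  TTTTTT
Step 2: 4 trees catch fire, 2 burn out
  TF...T
  TTF.FT
  TTTFTT
  TT.TTT
  TTT.TT
  TTTTTT
Step 3: 6 trees catch fire, 4 burn out
  F....T
  TF...F
  TTF.FT
  TT.FTT
  TTT.TT
  TTTTTT

F....T
TF...F
TTF.FT
TT.FTT
TTT.TT
TTTTTT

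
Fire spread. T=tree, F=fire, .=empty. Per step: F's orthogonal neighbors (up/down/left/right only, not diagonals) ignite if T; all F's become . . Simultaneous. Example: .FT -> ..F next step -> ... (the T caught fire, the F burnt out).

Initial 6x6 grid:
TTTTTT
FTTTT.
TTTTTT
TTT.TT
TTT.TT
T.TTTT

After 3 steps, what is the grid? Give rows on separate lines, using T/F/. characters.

Step 1: 3 trees catch fire, 1 burn out
  FTTTTT
  .FTTT.
  FTTTTT
  TTT.TT
  TTT.TT
  T.TTTT
Step 2: 4 trees catch fire, 3 burn out
  .FTTTT
  ..FTT.
  .FTTTT
  FTT.TT
  TTT.TT
  T.TTTT
Step 3: 5 trees catch fire, 4 burn out
  ..FTTT
  ...FT.
  ..FTTT
  .FT.TT
  FTT.TT
  T.TTTT

..FTTT
...FT.
..FTTT
.FT.TT
FTT.TT
T.TTTT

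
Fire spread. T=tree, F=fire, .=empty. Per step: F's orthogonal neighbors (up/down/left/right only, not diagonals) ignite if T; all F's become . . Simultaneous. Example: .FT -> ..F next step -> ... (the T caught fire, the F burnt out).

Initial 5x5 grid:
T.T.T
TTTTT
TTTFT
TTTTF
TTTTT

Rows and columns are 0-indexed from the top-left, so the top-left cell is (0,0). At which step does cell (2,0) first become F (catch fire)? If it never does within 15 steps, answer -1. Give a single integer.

Step 1: cell (2,0)='T' (+5 fires, +2 burnt)
Step 2: cell (2,0)='T' (+5 fires, +5 burnt)
Step 3: cell (2,0)='F' (+6 fires, +5 burnt)
  -> target ignites at step 3
Step 4: cell (2,0)='.' (+3 fires, +6 burnt)
Step 5: cell (2,0)='.' (+2 fires, +3 burnt)
Step 6: cell (2,0)='.' (+0 fires, +2 burnt)
  fire out at step 6

3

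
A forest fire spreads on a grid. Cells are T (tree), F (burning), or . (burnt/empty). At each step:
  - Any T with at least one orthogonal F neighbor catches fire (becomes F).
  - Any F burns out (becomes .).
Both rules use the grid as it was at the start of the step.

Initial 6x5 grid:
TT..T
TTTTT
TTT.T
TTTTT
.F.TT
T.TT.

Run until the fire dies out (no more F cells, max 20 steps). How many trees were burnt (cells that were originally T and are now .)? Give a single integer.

Step 1: +1 fires, +1 burnt (F count now 1)
Step 2: +3 fires, +1 burnt (F count now 3)
Step 3: +4 fires, +3 burnt (F count now 4)
Step 4: +5 fires, +4 burnt (F count now 5)
Step 5: +5 fires, +5 burnt (F count now 5)
Step 6: +2 fires, +5 burnt (F count now 2)
Step 7: +1 fires, +2 burnt (F count now 1)
Step 8: +0 fires, +1 burnt (F count now 0)
Fire out after step 8
Initially T: 22, now '.': 29
Total burnt (originally-T cells now '.'): 21

Answer: 21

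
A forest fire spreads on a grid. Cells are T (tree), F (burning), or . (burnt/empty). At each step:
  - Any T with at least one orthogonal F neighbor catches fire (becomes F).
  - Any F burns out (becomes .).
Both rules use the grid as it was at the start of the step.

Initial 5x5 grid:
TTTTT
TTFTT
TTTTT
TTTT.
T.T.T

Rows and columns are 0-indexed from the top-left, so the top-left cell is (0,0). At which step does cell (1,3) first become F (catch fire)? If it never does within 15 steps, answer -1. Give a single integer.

Step 1: cell (1,3)='F' (+4 fires, +1 burnt)
  -> target ignites at step 1
Step 2: cell (1,3)='.' (+7 fires, +4 burnt)
Step 3: cell (1,3)='.' (+7 fires, +7 burnt)
Step 4: cell (1,3)='.' (+1 fires, +7 burnt)
Step 5: cell (1,3)='.' (+1 fires, +1 burnt)
Step 6: cell (1,3)='.' (+0 fires, +1 burnt)
  fire out at step 6

1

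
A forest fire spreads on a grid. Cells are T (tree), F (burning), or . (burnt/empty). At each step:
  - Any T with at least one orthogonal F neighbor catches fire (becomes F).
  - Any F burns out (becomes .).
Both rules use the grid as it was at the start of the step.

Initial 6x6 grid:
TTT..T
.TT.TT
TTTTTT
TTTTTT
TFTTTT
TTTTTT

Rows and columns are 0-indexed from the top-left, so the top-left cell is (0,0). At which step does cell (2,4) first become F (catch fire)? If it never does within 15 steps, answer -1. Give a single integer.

Step 1: cell (2,4)='T' (+4 fires, +1 burnt)
Step 2: cell (2,4)='T' (+6 fires, +4 burnt)
Step 3: cell (2,4)='T' (+6 fires, +6 burnt)
Step 4: cell (2,4)='T' (+6 fires, +6 burnt)
Step 5: cell (2,4)='F' (+5 fires, +6 burnt)
  -> target ignites at step 5
Step 6: cell (2,4)='.' (+2 fires, +5 burnt)
Step 7: cell (2,4)='.' (+1 fires, +2 burnt)
Step 8: cell (2,4)='.' (+1 fires, +1 burnt)
Step 9: cell (2,4)='.' (+0 fires, +1 burnt)
  fire out at step 9

5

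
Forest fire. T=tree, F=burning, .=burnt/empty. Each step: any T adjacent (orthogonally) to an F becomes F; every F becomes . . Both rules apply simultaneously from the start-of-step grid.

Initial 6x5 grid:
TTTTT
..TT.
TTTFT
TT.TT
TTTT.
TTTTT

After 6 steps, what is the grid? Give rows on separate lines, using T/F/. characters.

Step 1: 4 trees catch fire, 1 burn out
  TTTTT
  ..TF.
  TTF.F
  TT.FT
  TTTT.
  TTTTT
Step 2: 5 trees catch fire, 4 burn out
  TTTFT
  ..F..
  TF...
  TT..F
  TTTF.
  TTTTT
Step 3: 6 trees catch fire, 5 burn out
  TTF.F
  .....
  F....
  TF...
  TTF..
  TTTFT
Step 4: 5 trees catch fire, 6 burn out
  TF...
  .....
  .....
  F....
  TF...
  TTF.F
Step 5: 3 trees catch fire, 5 burn out
  F....
  .....
  .....
  .....
  F....
  TF...
Step 6: 1 trees catch fire, 3 burn out
  .....
  .....
  .....
  .....
  .....
  F....

.....
.....
.....
.....
.....
F....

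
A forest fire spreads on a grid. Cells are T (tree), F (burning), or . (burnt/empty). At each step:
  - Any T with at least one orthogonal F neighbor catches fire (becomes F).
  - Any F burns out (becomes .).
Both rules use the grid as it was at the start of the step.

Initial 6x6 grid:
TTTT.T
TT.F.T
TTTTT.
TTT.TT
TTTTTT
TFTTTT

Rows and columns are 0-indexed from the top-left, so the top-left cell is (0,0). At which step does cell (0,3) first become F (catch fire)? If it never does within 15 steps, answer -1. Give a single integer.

Step 1: cell (0,3)='F' (+5 fires, +2 burnt)
  -> target ignites at step 1
Step 2: cell (0,3)='.' (+7 fires, +5 burnt)
Step 3: cell (0,3)='.' (+7 fires, +7 burnt)
Step 4: cell (0,3)='.' (+6 fires, +7 burnt)
Step 5: cell (0,3)='.' (+2 fires, +6 burnt)
Step 6: cell (0,3)='.' (+0 fires, +2 burnt)
  fire out at step 6

1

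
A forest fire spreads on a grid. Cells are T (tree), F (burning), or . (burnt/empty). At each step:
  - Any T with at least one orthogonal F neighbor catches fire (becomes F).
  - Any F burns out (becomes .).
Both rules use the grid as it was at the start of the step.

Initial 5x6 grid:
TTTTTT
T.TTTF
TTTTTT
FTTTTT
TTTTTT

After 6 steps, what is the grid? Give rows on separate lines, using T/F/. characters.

Step 1: 6 trees catch fire, 2 burn out
  TTTTTF
  T.TTF.
  FTTTTF
  .FTTTT
  FTTTTT
Step 2: 8 trees catch fire, 6 burn out
  TTTTF.
  F.TF..
  .FTTF.
  ..FTTF
  .FTTTT
Step 3: 9 trees catch fire, 8 burn out
  FTTF..
  ..F...
  ..FF..
  ...FF.
  ..FTTF
Step 4: 4 trees catch fire, 9 burn out
  .FF...
  ......
  ......
  ......
  ...FF.
Step 5: 0 trees catch fire, 4 burn out
  ......
  ......
  ......
  ......
  ......
Step 6: 0 trees catch fire, 0 burn out
  ......
  ......
  ......
  ......
  ......

......
......
......
......
......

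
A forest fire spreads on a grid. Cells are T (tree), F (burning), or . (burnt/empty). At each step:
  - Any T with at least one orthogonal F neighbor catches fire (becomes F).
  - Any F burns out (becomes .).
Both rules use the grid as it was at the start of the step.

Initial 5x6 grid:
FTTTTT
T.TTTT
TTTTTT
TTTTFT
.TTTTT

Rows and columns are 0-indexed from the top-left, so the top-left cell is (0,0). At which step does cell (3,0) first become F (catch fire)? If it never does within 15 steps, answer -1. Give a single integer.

Step 1: cell (3,0)='T' (+6 fires, +2 burnt)
Step 2: cell (3,0)='T' (+8 fires, +6 burnt)
Step 3: cell (3,0)='F' (+10 fires, +8 burnt)
  -> target ignites at step 3
Step 4: cell (3,0)='.' (+2 fires, +10 burnt)
Step 5: cell (3,0)='.' (+0 fires, +2 burnt)
  fire out at step 5

3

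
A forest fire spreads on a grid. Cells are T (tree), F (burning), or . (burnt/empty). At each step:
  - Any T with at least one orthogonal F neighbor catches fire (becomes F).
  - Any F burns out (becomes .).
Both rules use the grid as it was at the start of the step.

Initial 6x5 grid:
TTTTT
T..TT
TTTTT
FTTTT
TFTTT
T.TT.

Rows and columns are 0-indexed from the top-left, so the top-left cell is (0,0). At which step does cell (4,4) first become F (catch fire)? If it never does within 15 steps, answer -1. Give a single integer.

Step 1: cell (4,4)='T' (+4 fires, +2 burnt)
Step 2: cell (4,4)='T' (+6 fires, +4 burnt)
Step 3: cell (4,4)='F' (+5 fires, +6 burnt)
  -> target ignites at step 3
Step 4: cell (4,4)='.' (+3 fires, +5 burnt)
Step 5: cell (4,4)='.' (+3 fires, +3 burnt)
Step 6: cell (4,4)='.' (+2 fires, +3 burnt)
Step 7: cell (4,4)='.' (+1 fires, +2 burnt)
Step 8: cell (4,4)='.' (+0 fires, +1 burnt)
  fire out at step 8

3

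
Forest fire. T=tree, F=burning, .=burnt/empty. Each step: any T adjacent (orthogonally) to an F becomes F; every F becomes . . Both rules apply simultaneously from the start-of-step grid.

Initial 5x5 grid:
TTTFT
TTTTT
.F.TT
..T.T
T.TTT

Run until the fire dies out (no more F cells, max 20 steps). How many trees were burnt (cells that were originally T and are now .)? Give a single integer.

Step 1: +4 fires, +2 burnt (F count now 4)
Step 2: +5 fires, +4 burnt (F count now 5)
Step 3: +2 fires, +5 burnt (F count now 2)
Step 4: +1 fires, +2 burnt (F count now 1)
Step 5: +1 fires, +1 burnt (F count now 1)
Step 6: +1 fires, +1 burnt (F count now 1)
Step 7: +1 fires, +1 burnt (F count now 1)
Step 8: +1 fires, +1 burnt (F count now 1)
Step 9: +0 fires, +1 burnt (F count now 0)
Fire out after step 9
Initially T: 17, now '.': 24
Total burnt (originally-T cells now '.'): 16

Answer: 16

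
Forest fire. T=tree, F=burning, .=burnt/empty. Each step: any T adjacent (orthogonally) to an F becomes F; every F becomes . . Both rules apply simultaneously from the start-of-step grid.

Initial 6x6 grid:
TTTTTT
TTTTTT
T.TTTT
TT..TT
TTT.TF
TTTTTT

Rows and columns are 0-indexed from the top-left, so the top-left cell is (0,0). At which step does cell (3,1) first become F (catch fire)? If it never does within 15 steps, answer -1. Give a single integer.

Step 1: cell (3,1)='T' (+3 fires, +1 burnt)
Step 2: cell (3,1)='T' (+3 fires, +3 burnt)
Step 3: cell (3,1)='T' (+3 fires, +3 burnt)
Step 4: cell (3,1)='T' (+4 fires, +3 burnt)
Step 5: cell (3,1)='T' (+5 fires, +4 burnt)
Step 6: cell (3,1)='T' (+4 fires, +5 burnt)
Step 7: cell (3,1)='F' (+4 fires, +4 burnt)
  -> target ignites at step 7
Step 8: cell (3,1)='.' (+3 fires, +4 burnt)
Step 9: cell (3,1)='.' (+2 fires, +3 burnt)
Step 10: cell (3,1)='.' (+0 fires, +2 burnt)
  fire out at step 10

7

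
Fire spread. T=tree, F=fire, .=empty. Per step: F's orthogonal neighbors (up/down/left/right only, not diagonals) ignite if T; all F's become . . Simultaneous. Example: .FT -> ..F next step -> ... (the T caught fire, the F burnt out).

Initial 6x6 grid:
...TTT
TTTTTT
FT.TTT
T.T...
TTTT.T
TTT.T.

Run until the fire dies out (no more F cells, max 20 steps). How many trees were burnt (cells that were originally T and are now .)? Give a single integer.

Step 1: +3 fires, +1 burnt (F count now 3)
Step 2: +2 fires, +3 burnt (F count now 2)
Step 3: +3 fires, +2 burnt (F count now 3)
Step 4: +3 fires, +3 burnt (F count now 3)
Step 5: +6 fires, +3 burnt (F count now 6)
Step 6: +3 fires, +6 burnt (F count now 3)
Step 7: +2 fires, +3 burnt (F count now 2)
Step 8: +0 fires, +2 burnt (F count now 0)
Fire out after step 8
Initially T: 24, now '.': 34
Total burnt (originally-T cells now '.'): 22

Answer: 22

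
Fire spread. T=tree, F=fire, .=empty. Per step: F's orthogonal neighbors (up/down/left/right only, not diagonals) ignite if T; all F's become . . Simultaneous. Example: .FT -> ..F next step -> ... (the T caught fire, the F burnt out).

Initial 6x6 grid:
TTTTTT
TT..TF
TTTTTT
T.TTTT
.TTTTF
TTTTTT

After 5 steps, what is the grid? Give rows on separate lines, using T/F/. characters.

Step 1: 6 trees catch fire, 2 burn out
  TTTTTF
  TT..F.
  TTTTTF
  T.TTTF
  .TTTF.
  TTTTTF
Step 2: 5 trees catch fire, 6 burn out
  TTTTF.
  TT....
  TTTTF.
  T.TTF.
  .TTF..
  TTTTF.
Step 3: 5 trees catch fire, 5 burn out
  TTTF..
  TT....
  TTTF..
  T.TF..
  .TF...
  TTTF..
Step 4: 5 trees catch fire, 5 burn out
  TTF...
  TT....
  TTF...
  T.F...
  .F....
  TTF...
Step 5: 3 trees catch fire, 5 burn out
  TF....
  TT....
  TF....
  T.....
  ......
  TF....

TF....
TT....
TF....
T.....
......
TF....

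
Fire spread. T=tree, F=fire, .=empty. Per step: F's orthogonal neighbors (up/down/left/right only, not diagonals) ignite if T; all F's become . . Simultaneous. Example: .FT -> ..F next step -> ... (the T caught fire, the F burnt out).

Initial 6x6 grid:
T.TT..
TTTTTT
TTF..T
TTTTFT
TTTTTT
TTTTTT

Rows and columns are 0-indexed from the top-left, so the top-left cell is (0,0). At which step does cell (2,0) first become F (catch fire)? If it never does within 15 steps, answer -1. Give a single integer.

Step 1: cell (2,0)='T' (+6 fires, +2 burnt)
Step 2: cell (2,0)='F' (+10 fires, +6 burnt)
  -> target ignites at step 2
Step 3: cell (2,0)='.' (+9 fires, +10 burnt)
Step 4: cell (2,0)='.' (+3 fires, +9 burnt)
Step 5: cell (2,0)='.' (+1 fires, +3 burnt)
Step 6: cell (2,0)='.' (+0 fires, +1 burnt)
  fire out at step 6

2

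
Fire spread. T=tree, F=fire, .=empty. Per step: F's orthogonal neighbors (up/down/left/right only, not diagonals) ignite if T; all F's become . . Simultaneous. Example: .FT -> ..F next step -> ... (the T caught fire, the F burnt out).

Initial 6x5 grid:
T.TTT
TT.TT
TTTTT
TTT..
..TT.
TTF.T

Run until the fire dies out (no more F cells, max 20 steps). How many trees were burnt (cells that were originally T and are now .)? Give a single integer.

Step 1: +2 fires, +1 burnt (F count now 2)
Step 2: +3 fires, +2 burnt (F count now 3)
Step 3: +2 fires, +3 burnt (F count now 2)
Step 4: +3 fires, +2 burnt (F count now 3)
Step 5: +4 fires, +3 burnt (F count now 4)
Step 6: +3 fires, +4 burnt (F count now 3)
Step 7: +3 fires, +3 burnt (F count now 3)
Step 8: +0 fires, +3 burnt (F count now 0)
Fire out after step 8
Initially T: 21, now '.': 29
Total burnt (originally-T cells now '.'): 20

Answer: 20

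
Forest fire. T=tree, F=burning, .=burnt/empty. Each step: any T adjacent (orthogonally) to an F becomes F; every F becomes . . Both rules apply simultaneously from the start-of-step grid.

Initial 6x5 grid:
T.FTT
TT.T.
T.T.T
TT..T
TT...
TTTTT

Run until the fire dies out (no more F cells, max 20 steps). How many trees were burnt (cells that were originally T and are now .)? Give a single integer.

Answer: 3

Derivation:
Step 1: +1 fires, +1 burnt (F count now 1)
Step 2: +2 fires, +1 burnt (F count now 2)
Step 3: +0 fires, +2 burnt (F count now 0)
Fire out after step 3
Initially T: 19, now '.': 14
Total burnt (originally-T cells now '.'): 3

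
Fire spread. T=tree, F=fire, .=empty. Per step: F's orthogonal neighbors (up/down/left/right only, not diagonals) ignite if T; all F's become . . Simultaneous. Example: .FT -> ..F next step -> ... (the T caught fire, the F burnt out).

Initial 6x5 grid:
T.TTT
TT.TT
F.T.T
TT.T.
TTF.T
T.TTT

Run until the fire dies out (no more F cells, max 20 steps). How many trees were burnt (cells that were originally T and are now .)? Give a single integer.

Step 1: +4 fires, +2 burnt (F count now 4)
Step 2: +5 fires, +4 burnt (F count now 5)
Step 3: +2 fires, +5 burnt (F count now 2)
Step 4: +1 fires, +2 burnt (F count now 1)
Step 5: +0 fires, +1 burnt (F count now 0)
Fire out after step 5
Initially T: 20, now '.': 22
Total burnt (originally-T cells now '.'): 12

Answer: 12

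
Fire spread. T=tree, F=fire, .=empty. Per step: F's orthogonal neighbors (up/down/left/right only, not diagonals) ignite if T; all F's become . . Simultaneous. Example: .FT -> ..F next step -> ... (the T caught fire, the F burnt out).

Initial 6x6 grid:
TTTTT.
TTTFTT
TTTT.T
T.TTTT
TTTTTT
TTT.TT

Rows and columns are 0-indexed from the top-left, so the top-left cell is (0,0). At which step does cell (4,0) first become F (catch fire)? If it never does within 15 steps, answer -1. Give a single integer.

Step 1: cell (4,0)='T' (+4 fires, +1 burnt)
Step 2: cell (4,0)='T' (+6 fires, +4 burnt)
Step 3: cell (4,0)='T' (+7 fires, +6 burnt)
Step 4: cell (4,0)='T' (+5 fires, +7 burnt)
Step 5: cell (4,0)='T' (+5 fires, +5 burnt)
Step 6: cell (4,0)='F' (+3 fires, +5 burnt)
  -> target ignites at step 6
Step 7: cell (4,0)='.' (+1 fires, +3 burnt)
Step 8: cell (4,0)='.' (+0 fires, +1 burnt)
  fire out at step 8

6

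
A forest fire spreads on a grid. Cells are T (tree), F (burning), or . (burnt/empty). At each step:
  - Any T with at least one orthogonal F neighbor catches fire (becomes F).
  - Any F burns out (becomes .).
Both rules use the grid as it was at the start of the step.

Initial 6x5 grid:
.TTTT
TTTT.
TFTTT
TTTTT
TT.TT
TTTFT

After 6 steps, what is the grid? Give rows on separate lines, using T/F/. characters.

Step 1: 7 trees catch fire, 2 burn out
  .TTTT
  TFTT.
  F.FTT
  TFTTT
  TT.FT
  TTF.F
Step 2: 10 trees catch fire, 7 burn out
  .FTTT
  F.FT.
  ...FT
  F.FFT
  TF..F
  TF...
Step 3: 6 trees catch fire, 10 burn out
  ..FTT
  ...F.
  ....F
  ....F
  F....
  F....
Step 4: 1 trees catch fire, 6 burn out
  ...FT
  .....
  .....
  .....
  .....
  .....
Step 5: 1 trees catch fire, 1 burn out
  ....F
  .....
  .....
  .....
  .....
  .....
Step 6: 0 trees catch fire, 1 burn out
  .....
  .....
  .....
  .....
  .....
  .....

.....
.....
.....
.....
.....
.....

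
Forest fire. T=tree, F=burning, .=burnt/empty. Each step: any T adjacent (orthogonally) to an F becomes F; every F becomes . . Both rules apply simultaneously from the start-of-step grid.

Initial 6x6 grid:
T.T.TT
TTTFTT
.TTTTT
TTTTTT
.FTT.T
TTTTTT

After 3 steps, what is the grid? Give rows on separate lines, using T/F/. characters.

Step 1: 6 trees catch fire, 2 burn out
  T.T.TT
  TTF.FT
  .TTFTT
  TFTTTT
  ..FT.T
  TFTTTT
Step 2: 13 trees catch fire, 6 burn out
  T.F.FT
  TF...F
  .FF.FT
  F.FFTT
  ...F.T
  F.FTTT
Step 3: 5 trees catch fire, 13 burn out
  T....F
  F.....
  .....F
  ....FT
  .....T
  ...FTT

T....F
F.....
.....F
....FT
.....T
...FTT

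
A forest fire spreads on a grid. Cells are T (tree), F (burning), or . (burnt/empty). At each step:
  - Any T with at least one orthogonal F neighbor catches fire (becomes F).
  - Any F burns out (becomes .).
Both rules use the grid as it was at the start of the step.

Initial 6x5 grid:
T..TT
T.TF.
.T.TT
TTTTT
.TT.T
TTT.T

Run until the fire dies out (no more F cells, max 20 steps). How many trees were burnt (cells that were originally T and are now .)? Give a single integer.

Step 1: +3 fires, +1 burnt (F count now 3)
Step 2: +3 fires, +3 burnt (F count now 3)
Step 3: +2 fires, +3 burnt (F count now 2)
Step 4: +3 fires, +2 burnt (F count now 3)
Step 5: +5 fires, +3 burnt (F count now 5)
Step 6: +1 fires, +5 burnt (F count now 1)
Step 7: +1 fires, +1 burnt (F count now 1)
Step 8: +0 fires, +1 burnt (F count now 0)
Fire out after step 8
Initially T: 20, now '.': 28
Total burnt (originally-T cells now '.'): 18

Answer: 18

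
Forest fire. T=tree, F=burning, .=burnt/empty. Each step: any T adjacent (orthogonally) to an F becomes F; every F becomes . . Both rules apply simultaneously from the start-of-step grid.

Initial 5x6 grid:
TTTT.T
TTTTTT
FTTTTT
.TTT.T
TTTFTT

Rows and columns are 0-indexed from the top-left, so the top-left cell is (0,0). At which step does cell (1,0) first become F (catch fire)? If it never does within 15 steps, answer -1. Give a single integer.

Step 1: cell (1,0)='F' (+5 fires, +2 burnt)
  -> target ignites at step 1
Step 2: cell (1,0)='.' (+8 fires, +5 burnt)
Step 3: cell (1,0)='.' (+6 fires, +8 burnt)
Step 4: cell (1,0)='.' (+4 fires, +6 burnt)
Step 5: cell (1,0)='.' (+1 fires, +4 burnt)
Step 6: cell (1,0)='.' (+1 fires, +1 burnt)
Step 7: cell (1,0)='.' (+0 fires, +1 burnt)
  fire out at step 7

1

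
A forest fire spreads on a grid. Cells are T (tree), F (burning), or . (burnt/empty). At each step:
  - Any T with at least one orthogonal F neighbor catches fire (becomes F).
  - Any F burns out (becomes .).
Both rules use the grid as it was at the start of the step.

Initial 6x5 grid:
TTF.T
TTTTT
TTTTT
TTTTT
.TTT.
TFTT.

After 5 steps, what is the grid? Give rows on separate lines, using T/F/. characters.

Step 1: 5 trees catch fire, 2 burn out
  TF..T
  TTFTT
  TTTTT
  TTTTT
  .FTT.
  F.FT.
Step 2: 7 trees catch fire, 5 burn out
  F...T
  TF.FT
  TTFTT
  TFTTT
  ..FT.
  ...F.
Step 3: 7 trees catch fire, 7 burn out
  ....T
  F...F
  TF.FT
  F.FTT
  ...F.
  .....
Step 4: 4 trees catch fire, 7 burn out
  ....F
  .....
  F...F
  ...FT
  .....
  .....
Step 5: 1 trees catch fire, 4 burn out
  .....
  .....
  .....
  ....F
  .....
  .....

.....
.....
.....
....F
.....
.....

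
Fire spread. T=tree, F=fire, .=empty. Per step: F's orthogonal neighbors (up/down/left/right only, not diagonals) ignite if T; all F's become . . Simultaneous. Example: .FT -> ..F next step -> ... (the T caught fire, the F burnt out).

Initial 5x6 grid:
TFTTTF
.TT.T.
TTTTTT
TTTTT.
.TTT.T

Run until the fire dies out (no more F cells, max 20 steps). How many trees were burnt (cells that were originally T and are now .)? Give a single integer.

Answer: 21

Derivation:
Step 1: +4 fires, +2 burnt (F count now 4)
Step 2: +4 fires, +4 burnt (F count now 4)
Step 3: +4 fires, +4 burnt (F count now 4)
Step 4: +6 fires, +4 burnt (F count now 6)
Step 5: +2 fires, +6 burnt (F count now 2)
Step 6: +1 fires, +2 burnt (F count now 1)
Step 7: +0 fires, +1 burnt (F count now 0)
Fire out after step 7
Initially T: 22, now '.': 29
Total burnt (originally-T cells now '.'): 21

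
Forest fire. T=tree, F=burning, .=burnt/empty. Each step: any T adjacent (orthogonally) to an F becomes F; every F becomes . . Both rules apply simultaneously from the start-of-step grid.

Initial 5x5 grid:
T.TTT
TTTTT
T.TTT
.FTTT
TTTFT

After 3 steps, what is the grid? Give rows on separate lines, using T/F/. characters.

Step 1: 5 trees catch fire, 2 burn out
  T.TTT
  TTTTT
  T.TTT
  ..FFT
  TFF.F
Step 2: 4 trees catch fire, 5 burn out
  T.TTT
  TTTTT
  T.FFT
  ....F
  F....
Step 3: 3 trees catch fire, 4 burn out
  T.TTT
  TTFFT
  T...F
  .....
  .....

T.TTT
TTFFT
T...F
.....
.....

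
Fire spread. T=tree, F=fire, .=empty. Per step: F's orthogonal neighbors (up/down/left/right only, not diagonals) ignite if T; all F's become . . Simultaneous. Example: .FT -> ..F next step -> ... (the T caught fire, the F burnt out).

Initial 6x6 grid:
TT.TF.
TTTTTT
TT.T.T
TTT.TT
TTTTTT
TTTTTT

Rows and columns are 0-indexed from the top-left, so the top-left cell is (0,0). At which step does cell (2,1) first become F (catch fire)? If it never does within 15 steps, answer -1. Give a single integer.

Step 1: cell (2,1)='T' (+2 fires, +1 burnt)
Step 2: cell (2,1)='T' (+2 fires, +2 burnt)
Step 3: cell (2,1)='T' (+3 fires, +2 burnt)
Step 4: cell (2,1)='T' (+2 fires, +3 burnt)
Step 5: cell (2,1)='F' (+5 fires, +2 burnt)
  -> target ignites at step 5
Step 6: cell (2,1)='.' (+5 fires, +5 burnt)
Step 7: cell (2,1)='.' (+5 fires, +5 burnt)
Step 8: cell (2,1)='.' (+4 fires, +5 burnt)
Step 9: cell (2,1)='.' (+2 fires, +4 burnt)
Step 10: cell (2,1)='.' (+0 fires, +2 burnt)
  fire out at step 10

5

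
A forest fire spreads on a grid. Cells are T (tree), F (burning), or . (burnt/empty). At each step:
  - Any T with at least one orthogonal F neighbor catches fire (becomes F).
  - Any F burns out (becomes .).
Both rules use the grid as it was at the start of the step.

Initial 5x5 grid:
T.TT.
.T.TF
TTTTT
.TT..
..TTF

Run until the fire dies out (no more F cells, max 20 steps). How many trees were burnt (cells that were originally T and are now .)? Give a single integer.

Answer: 13

Derivation:
Step 1: +3 fires, +2 burnt (F count now 3)
Step 2: +3 fires, +3 burnt (F count now 3)
Step 3: +3 fires, +3 burnt (F count now 3)
Step 4: +2 fires, +3 burnt (F count now 2)
Step 5: +2 fires, +2 burnt (F count now 2)
Step 6: +0 fires, +2 burnt (F count now 0)
Fire out after step 6
Initially T: 14, now '.': 24
Total burnt (originally-T cells now '.'): 13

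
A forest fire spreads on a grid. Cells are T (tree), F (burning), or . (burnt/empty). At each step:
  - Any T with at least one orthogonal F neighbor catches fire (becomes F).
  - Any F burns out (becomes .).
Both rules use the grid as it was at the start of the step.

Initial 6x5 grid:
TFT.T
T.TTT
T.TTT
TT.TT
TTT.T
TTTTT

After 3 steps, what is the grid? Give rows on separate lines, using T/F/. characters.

Step 1: 2 trees catch fire, 1 burn out
  F.F.T
  T.TTT
  T.TTT
  TT.TT
  TTT.T
  TTTTT
Step 2: 2 trees catch fire, 2 burn out
  ....T
  F.FTT
  T.TTT
  TT.TT
  TTT.T
  TTTTT
Step 3: 3 trees catch fire, 2 burn out
  ....T
  ...FT
  F.FTT
  TT.TT
  TTT.T
  TTTTT

....T
...FT
F.FTT
TT.TT
TTT.T
TTTTT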